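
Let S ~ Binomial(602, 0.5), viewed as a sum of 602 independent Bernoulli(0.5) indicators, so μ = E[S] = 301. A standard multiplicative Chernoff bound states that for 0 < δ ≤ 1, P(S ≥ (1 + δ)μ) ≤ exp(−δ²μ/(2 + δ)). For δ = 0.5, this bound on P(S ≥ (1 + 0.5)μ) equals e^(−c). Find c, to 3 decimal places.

c = δ²μ/(2 + δ) = 0.5²·301/(2 + 0.5) = 30.1000.

30.100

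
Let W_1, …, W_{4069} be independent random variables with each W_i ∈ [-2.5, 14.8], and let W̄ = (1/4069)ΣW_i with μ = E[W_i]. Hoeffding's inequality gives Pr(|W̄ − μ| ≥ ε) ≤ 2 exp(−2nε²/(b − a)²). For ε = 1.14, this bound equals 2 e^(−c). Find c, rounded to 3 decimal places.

35.337

c = 2nε²/(b − a)² = 2·4069·1.14² / 17.3² = 35.3374.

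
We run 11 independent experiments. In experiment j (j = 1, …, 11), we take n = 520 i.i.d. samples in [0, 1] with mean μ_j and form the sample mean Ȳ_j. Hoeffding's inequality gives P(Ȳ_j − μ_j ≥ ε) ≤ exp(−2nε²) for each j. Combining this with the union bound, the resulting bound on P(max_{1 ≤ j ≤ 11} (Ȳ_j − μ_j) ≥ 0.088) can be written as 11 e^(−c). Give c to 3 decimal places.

8.054

Union bound over the 11 events: P(max_{1 ≤ j ≤ 11} (Ȳ_j − μ_j) ≥ 0.088) ≤ 11·exp(−2nε²) = 11 exp(−2·520·0.088²).
So c = 2·520·0.088² = 8.0538.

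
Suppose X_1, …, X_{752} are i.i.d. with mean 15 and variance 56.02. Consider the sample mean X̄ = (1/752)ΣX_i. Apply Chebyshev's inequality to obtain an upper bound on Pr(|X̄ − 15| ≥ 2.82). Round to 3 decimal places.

Var(X̄) = Var(X_i)/n = 56.02/752 = 0.074495.
Chebyshev: Pr(|X̄ − 15| ≥ 2.82) ≤ Var(X̄)/(2.82)² = 56.02/(752·2.82²) = 0.0094.

0.009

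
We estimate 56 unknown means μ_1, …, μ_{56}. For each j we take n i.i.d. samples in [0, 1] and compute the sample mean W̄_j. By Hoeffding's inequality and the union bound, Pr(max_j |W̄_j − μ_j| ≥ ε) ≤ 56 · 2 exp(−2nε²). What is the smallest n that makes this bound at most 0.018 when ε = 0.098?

Need 2·56·exp(−2nε²) ≤ 0.018, i.e. exp(−2nε²) ≤ 0.018/112.
So 2nε² ≥ ln(112/0.018) = 8.735882.
Hence n ≥ 8.735882/(2·0.098²) = 454.804.
The smallest integer n is 455.

455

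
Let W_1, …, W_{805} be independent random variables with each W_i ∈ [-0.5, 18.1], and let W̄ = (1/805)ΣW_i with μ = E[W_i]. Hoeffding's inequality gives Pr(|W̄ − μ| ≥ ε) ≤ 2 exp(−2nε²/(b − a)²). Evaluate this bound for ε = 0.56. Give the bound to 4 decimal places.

0.4647

Exponent: 2nε²/(b − a)² = 2·805·0.56² / 18.6² = 1.45941.
Bound = 2·exp(−1.45941) = 0.46475.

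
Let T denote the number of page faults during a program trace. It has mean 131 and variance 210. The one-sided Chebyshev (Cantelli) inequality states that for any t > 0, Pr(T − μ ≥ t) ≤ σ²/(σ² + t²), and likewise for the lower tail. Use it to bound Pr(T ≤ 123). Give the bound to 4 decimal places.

Here σ² = 210 and t = 8, so σ² + t² = 274.
Cantelli's bound: 210/274 = 0.7664.

0.7664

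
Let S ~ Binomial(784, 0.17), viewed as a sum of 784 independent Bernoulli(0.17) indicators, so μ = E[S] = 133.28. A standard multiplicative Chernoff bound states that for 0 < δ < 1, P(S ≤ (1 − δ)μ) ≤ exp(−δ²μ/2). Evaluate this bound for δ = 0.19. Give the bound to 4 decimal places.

0.0902

Exponent = δ²μ/2 = 0.19²·133.28/2 = 2.4057.
Bound = exp(−2.4057) = 0.09020.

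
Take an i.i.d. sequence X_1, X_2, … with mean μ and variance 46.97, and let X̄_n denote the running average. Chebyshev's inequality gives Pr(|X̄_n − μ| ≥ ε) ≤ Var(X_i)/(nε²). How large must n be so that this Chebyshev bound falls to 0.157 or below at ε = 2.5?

Require 46.97/(n·2.5²) ≤ 0.157, i.e. n ≥ 46.97/(0.157·2.5²) = 47.868.
The smallest integer n is 48.

48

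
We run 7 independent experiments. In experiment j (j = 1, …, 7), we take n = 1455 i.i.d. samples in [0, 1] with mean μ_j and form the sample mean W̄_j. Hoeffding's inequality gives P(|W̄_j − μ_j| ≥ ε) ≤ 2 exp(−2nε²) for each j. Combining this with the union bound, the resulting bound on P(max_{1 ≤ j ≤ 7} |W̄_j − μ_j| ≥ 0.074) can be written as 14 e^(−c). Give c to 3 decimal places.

15.935

Union bound over the 7 events: P(max_{1 ≤ j ≤ 7} |W̄_j − μ_j| ≥ 0.074) ≤ 7·2·exp(−2nε²) = 14 exp(−2·1455·0.074²).
So c = 2·1455·0.074² = 15.9352.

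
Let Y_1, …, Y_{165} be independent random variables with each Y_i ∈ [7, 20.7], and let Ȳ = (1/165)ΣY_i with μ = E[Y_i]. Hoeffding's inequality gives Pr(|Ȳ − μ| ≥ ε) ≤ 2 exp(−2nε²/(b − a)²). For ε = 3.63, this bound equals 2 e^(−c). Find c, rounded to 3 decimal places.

23.168

c = 2nε²/(b − a)² = 2·165·3.63² / 13.7² = 23.1679.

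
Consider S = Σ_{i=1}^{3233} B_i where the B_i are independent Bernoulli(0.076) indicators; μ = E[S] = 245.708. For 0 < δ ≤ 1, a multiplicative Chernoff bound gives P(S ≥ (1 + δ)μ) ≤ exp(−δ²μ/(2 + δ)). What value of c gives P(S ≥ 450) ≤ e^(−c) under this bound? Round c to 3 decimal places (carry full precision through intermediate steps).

Write 450 = (1 + δ)μ, so δ = 450/245.708 − 1 = 0.8314422…
Then the exponent is δ²μ/(2 + δ) = (450 − μ)² / (μ·(2 + δ)) = 59.989566.

59.990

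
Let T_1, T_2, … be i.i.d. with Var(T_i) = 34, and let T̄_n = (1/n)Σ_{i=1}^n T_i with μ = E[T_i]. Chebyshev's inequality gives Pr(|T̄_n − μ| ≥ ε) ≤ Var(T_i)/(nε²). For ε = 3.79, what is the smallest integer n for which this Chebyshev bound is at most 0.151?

Require 34/(n·3.79²) ≤ 0.151, i.e. n ≥ 34/(0.151·3.79²) = 15.676.
The smallest integer n is 16.

16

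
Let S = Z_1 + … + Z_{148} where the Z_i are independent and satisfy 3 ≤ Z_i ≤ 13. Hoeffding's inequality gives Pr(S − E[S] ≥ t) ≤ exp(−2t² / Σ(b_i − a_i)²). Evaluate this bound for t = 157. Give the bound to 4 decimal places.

Σ(b_i − a_i)² = 148·(10)² = 14800.
Exponent = 2·157²/14800 = 3.3309.
Bound = exp(−3.3309) = 0.03576.

0.0358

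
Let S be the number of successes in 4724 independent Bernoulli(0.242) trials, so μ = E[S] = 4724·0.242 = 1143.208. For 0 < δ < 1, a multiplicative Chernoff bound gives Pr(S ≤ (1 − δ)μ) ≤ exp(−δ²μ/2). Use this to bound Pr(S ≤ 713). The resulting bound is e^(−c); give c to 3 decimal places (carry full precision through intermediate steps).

80.947

Write 713 = (1 − δ)μ, so δ = 1 − 713/1143.208 = 0.3763165…
Then the exponent is δ²μ/2 = (μ − 713)²/(2μ) = 80.947178.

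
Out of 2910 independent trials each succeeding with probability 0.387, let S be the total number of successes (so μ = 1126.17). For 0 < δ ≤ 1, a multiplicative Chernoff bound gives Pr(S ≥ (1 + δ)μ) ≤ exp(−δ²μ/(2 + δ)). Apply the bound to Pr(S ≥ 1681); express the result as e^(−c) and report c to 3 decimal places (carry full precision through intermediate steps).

109.661

Write 1681 = (1 + δ)μ, so δ = 1681/1126.17 − 1 = 0.4926698…
Then the exponent is δ²μ/(2 + δ) = (1681 − μ)² / (μ·(2 + δ)) = 109.660736.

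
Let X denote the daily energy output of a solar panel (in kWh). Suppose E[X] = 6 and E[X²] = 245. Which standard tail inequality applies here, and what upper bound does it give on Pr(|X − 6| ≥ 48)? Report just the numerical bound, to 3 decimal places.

The first two moments determine the variance, so Chebyshev's inequality is the sharpest standard bound available.
Var(X) = E[X²] − (E[X])² = 245 − 36 = 209.
Chebyshev's inequality: Pr(|X − μ| ≥ t) ≤ Var(X)/t² = 209/2304 = 0.0907.

0.091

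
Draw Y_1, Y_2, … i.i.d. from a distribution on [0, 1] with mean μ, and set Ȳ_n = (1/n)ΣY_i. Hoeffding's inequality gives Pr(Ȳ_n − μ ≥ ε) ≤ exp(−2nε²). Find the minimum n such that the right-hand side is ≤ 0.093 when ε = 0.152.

52

Require exp(−2nε²) ≤ 0.093, i.e. 2nε² ≥ ln(1/0.093) = 2.375156.
So n ≥ 2.375156 / (2·0.152²) = 51.401.
The smallest integer n is 52.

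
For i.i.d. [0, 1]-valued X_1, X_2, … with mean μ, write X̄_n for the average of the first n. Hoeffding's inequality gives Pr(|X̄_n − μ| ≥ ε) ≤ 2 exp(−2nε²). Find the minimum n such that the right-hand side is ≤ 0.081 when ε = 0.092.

190

Require 2·exp(−2nε²) ≤ 0.081, i.e. 2nε² ≥ ln(2/0.081) = 3.206453.
So n ≥ 3.206453 / (2·0.092²) = 189.417.
The smallest integer n is 190.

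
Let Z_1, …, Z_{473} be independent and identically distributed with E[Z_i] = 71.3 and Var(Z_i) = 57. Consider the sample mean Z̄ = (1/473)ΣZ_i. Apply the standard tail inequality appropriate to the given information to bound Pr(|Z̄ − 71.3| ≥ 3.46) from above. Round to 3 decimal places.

With mean and variance of each term known, Chebyshev's inequality bounds the deviation of the sum (or sample mean).
Var(Z̄) = Var(Z_i)/n = 57/473 = 0.12051.
Chebyshev: Pr(|Z̄ − 71.3| ≥ 3.46) ≤ Var(Z̄)/(3.46)² = 57/(473·3.46²) = 0.0101.

0.010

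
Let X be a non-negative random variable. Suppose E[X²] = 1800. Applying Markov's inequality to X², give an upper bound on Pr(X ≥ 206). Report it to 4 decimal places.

0.0424

Since X ≥ 0, the event {X ≥ 206} is the same as {X² ≥ 42436}.
Markov's inequality applied to X² gives Pr(X² ≥ 42436) ≤ E[X²]/42436 = 1800/42436 = 0.0424.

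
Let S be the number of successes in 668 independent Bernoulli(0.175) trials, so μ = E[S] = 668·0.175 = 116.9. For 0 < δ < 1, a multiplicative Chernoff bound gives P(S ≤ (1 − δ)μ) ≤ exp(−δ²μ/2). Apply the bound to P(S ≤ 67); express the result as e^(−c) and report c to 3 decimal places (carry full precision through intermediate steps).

10.650

Write 67 = (1 − δ)μ, so δ = 1 − 67/116.9 = 0.4268606…
Then the exponent is δ²μ/2 = (μ − 67)²/(2μ) = 10.650171.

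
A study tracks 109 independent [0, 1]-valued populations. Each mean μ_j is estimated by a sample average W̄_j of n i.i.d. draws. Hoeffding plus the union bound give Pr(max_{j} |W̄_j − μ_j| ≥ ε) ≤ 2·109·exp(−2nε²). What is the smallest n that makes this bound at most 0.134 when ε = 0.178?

Need 2·109·exp(−2nε²) ≤ 0.134, i.e. exp(−2nε²) ≤ 0.134/218.
So 2nε² ≥ ln(218/0.134) = 7.394411.
Hence n ≥ 7.394411/(2·0.178²) = 116.690.
The smallest integer n is 117.

117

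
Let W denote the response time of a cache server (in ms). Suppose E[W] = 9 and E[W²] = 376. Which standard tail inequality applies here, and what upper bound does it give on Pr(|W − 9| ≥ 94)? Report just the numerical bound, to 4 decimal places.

0.0334

The first two moments determine the variance, so Chebyshev's inequality is the sharpest standard bound available.
Var(W) = E[W²] − (E[W])² = 376 − 81 = 295.
Chebyshev's inequality: Pr(|W − μ| ≥ t) ≤ Var(W)/t² = 295/8836 = 0.0334.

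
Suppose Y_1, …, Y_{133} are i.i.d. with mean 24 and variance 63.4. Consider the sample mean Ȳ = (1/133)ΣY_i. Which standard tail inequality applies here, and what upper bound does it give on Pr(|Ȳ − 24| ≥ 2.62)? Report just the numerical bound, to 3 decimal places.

With mean and variance of each term known, Chebyshev's inequality bounds the deviation of the sum (or sample mean).
Var(Ȳ) = Var(Y_i)/n = 63.4/133 = 0.47669.
Chebyshev: Pr(|Ȳ − 24| ≥ 2.62) ≤ Var(Ȳ)/(2.62)² = 63.4/(133·2.62²) = 0.0694.

0.069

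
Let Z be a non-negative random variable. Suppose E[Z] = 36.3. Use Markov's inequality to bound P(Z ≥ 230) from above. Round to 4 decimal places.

0.1578

Markov's inequality: for a non-negative random variable, P(Z ≥ a) ≤ E[Z]/a.
Here E[Z] = 36.3 and a = 230, so the bound is 36.3/230 = 0.1578.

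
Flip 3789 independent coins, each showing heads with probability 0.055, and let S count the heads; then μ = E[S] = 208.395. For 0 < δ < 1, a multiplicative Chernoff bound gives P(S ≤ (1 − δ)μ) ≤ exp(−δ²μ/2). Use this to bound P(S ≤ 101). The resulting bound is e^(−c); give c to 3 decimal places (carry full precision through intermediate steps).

Write 101 = (1 − δ)μ, so δ = 1 − 101/208.395 = 0.5153435…
Then the exponent is δ²μ/2 = (μ − 101)²/(2μ) = 27.672655.

27.673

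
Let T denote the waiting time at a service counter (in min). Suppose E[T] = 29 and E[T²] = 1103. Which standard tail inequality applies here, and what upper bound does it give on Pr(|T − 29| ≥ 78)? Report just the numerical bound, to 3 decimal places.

0.043

The first two moments determine the variance, so Chebyshev's inequality is the sharpest standard bound available.
Var(T) = E[T²] − (E[T])² = 1103 − 841 = 262.
Chebyshev's inequality: Pr(|T − μ| ≥ t) ≤ Var(T)/t² = 262/6084 = 0.0431.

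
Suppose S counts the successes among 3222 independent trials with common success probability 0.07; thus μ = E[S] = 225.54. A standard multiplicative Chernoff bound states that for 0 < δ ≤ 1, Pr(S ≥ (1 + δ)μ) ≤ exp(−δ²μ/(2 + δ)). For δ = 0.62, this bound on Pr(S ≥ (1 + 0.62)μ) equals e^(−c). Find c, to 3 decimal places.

c = δ²μ/(2 + δ) = 0.62²·225.54/(2 + 0.62) = 33.0907.

33.091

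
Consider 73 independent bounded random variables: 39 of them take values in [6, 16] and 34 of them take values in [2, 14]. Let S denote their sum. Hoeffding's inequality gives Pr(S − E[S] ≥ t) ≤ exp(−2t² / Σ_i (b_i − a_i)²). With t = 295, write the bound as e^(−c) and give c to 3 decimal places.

19.787

Σ(b_i − a_i)² = 39·10² + 34·12² = 8796.
c = 2t² / 8796 = 2·295² / 8796 = 19.7874.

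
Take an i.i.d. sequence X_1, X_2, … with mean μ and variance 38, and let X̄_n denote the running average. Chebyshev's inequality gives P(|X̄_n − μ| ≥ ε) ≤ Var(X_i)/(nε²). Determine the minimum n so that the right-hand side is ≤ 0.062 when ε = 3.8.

Require 38/(n·3.8²) ≤ 0.062, i.e. n ≥ 38/(0.062·3.8²) = 42.445.
The smallest integer n is 43.

43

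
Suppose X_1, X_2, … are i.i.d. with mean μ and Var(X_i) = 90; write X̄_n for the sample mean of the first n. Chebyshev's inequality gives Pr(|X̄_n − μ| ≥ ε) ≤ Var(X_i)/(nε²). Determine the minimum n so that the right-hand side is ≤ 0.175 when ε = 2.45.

86

Require 90/(n·2.45²) ≤ 0.175, i.e. n ≥ 90/(0.175·2.45²) = 85.679.
The smallest integer n is 86.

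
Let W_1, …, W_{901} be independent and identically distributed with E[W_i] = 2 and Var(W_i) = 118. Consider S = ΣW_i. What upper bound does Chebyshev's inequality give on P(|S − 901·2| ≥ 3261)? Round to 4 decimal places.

Var(S) = n·Var(W_i) = 901·118 = 106318.
Chebyshev: P(|S − 901·2| ≥ 3261) ≤ Var(S)/3261² = 106318/10634121 = 0.0100.

0.0100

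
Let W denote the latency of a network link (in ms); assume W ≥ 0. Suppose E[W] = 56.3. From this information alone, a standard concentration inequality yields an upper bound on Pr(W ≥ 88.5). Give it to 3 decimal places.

Only the mean of a non-negative variable is known, so Markov's inequality is the applicable tail bound.
Markov's inequality: for a non-negative random variable, Pr(W ≥ a) ≤ E[W]/a.
Here E[W] = 56.3 and a = 88.5, so the bound is 56.3/88.5 = 0.6362.

0.636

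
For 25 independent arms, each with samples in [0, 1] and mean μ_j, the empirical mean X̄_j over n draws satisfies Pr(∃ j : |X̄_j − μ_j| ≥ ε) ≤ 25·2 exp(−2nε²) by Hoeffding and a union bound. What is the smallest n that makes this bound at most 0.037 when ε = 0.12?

Need 2·25·exp(−2nε²) ≤ 0.037, i.e. exp(−2nε²) ≤ 0.037/50.
So 2nε² ≥ ln(50/0.037) = 7.208860.
Hence n ≥ 7.208860/(2·0.12²) = 250.308.
The smallest integer n is 251.

251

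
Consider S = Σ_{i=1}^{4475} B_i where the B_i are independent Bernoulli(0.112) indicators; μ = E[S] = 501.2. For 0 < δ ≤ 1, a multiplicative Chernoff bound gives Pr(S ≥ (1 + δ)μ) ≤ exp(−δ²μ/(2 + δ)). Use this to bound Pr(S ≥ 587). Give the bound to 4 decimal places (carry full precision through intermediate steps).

Write 587 = (1 + δ)μ, so δ = 587/501.2 − 1 = 0.1711891…
Then the exponent is δ²μ/(2 + δ) = (587 − μ)² / (μ·(2 + δ)) = 6.764970.
Bound = exp(−6.764970) = 0.00115.

0.0012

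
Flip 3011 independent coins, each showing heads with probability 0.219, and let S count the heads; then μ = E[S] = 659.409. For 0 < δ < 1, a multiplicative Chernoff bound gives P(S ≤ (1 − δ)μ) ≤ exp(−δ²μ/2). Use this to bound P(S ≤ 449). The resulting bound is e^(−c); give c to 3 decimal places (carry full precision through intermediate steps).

33.569

Write 449 = (1 − δ)μ, so δ = 1 − 449/659.409 = 0.3190872…
Then the exponent is δ²μ/2 = (μ − 449)²/(2μ) = 33.569414.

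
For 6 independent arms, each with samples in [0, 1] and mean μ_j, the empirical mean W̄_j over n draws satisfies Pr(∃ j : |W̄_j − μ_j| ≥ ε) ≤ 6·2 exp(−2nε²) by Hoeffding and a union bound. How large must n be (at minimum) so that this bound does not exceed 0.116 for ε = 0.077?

392

Need 2·6·exp(−2nε²) ≤ 0.116, i.e. exp(−2nε²) ≤ 0.116/12.
So 2nε² ≥ ln(12/0.116) = 4.639072.
Hence n ≥ 4.639072/(2·0.077²) = 391.219.
The smallest integer n is 392.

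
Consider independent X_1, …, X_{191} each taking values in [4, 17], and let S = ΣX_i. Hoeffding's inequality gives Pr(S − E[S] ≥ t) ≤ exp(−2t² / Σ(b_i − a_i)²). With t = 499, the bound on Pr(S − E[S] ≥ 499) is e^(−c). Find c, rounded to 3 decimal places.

15.428

Σ(b_i − a_i)² = 191·(13)² = 32279.
c = 2t²/32279 = 2·499²/32279 = 15.4280.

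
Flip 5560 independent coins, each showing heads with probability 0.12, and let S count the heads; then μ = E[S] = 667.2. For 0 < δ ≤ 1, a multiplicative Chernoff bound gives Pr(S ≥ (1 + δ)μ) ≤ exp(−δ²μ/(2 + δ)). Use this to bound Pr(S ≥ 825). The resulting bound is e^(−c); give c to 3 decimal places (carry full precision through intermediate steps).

16.687

Write 825 = (1 + δ)μ, so δ = 825/667.2 − 1 = 0.2365108…
Then the exponent is δ²μ/(2 + δ) = (825 − μ)² / (μ·(2 + δ)) = 16.687334.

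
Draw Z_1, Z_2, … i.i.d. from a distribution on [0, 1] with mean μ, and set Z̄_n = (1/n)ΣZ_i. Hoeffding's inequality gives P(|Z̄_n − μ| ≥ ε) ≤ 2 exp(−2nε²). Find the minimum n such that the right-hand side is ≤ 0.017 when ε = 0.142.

Require 2·exp(−2nε²) ≤ 0.017, i.e. 2nε² ≥ ln(2/0.017) = 4.767689.
So n ≥ 4.767689 / (2·0.142²) = 118.223.
The smallest integer n is 119.

119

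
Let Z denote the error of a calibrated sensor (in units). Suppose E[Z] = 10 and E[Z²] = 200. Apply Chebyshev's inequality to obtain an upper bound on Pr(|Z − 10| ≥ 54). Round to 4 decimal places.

0.0343

Var(Z) = E[Z²] − (E[Z])² = 200 − 100 = 100.
Chebyshev's inequality: Pr(|Z − μ| ≥ t) ≤ Var(Z)/t² = 100/2916 = 0.0343.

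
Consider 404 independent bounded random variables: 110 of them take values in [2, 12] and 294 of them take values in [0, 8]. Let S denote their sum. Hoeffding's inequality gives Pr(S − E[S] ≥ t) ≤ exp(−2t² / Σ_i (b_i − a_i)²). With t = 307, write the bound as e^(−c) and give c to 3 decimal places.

6.322

Σ(b_i − a_i)² = 110·10² + 294·8² = 29816.
c = 2t² / 29816 = 2·307² / 29816 = 6.3220.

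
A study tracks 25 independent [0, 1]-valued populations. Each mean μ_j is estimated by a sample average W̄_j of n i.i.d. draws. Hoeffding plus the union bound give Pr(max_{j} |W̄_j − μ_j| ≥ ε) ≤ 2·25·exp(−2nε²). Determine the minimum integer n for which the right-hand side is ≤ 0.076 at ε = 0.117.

Need 2·25·exp(−2nε²) ≤ 0.076, i.e. exp(−2nε²) ≤ 0.076/50.
So 2nε² ≥ ln(50/0.076) = 6.489045.
Hence n ≥ 6.489045/(2·0.117²) = 237.017.
The smallest integer n is 238.

238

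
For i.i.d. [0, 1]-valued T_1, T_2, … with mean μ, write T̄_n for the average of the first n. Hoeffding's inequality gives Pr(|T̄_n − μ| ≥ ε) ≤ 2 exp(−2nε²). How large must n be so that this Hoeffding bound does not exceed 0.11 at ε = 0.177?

Require 2·exp(−2nε²) ≤ 0.11, i.e. 2nε² ≥ ln(2/0.11) = 2.900422.
So n ≥ 2.900422 / (2·0.177²) = 46.290.
The smallest integer n is 47.

47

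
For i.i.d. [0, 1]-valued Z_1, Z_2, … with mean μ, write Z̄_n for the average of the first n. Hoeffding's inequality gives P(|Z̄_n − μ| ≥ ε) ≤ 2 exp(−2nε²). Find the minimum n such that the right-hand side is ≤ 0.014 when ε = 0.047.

1124

Require 2·exp(−2nε²) ≤ 0.014, i.e. 2nε² ≥ ln(2/0.014) = 4.961845.
So n ≥ 4.961845 / (2·0.047²) = 1123.098.
The smallest integer n is 1124.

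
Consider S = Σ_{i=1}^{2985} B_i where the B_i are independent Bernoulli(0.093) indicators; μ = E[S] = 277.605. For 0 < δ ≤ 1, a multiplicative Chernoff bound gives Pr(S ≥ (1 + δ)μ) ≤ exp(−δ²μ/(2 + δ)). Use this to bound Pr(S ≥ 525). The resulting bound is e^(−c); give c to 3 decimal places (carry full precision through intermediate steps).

76.257

Write 525 = (1 + δ)μ, so δ = 525/277.605 − 1 = 0.8911763…
Then the exponent is δ²μ/(2 + δ) = (525 − μ)² / (μ·(2 + δ)) = 76.257046.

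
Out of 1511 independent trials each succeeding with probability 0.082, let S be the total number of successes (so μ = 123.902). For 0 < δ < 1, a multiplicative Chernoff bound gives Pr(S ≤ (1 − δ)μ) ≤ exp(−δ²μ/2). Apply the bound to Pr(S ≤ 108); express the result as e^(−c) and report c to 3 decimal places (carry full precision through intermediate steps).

1.020

Write 108 = (1 − δ)μ, so δ = 1 − 108/123.902 = 0.1283434…
Then the exponent is δ²μ/2 = (μ − 108)²/(2μ) = 1.020458.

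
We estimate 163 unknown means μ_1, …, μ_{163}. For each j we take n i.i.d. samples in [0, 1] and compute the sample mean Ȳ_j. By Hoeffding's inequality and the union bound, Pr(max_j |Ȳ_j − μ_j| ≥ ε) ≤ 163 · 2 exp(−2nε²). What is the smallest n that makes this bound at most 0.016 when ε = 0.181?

Need 2·163·exp(−2nε²) ≤ 0.016, i.e. exp(−2nε²) ≤ 0.016/326.
So 2nε² ≥ ln(326/0.016) = 9.922064.
Hence n ≥ 9.922064/(2·0.181²) = 151.431.
The smallest integer n is 152.

152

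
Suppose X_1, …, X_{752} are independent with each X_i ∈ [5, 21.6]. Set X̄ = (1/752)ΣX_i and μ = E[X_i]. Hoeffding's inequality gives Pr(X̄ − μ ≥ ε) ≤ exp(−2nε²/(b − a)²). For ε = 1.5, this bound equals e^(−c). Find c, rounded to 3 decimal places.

12.280

c = 2nε²/(b − a)² = 2·752·1.5² / 16.6² = 12.2804.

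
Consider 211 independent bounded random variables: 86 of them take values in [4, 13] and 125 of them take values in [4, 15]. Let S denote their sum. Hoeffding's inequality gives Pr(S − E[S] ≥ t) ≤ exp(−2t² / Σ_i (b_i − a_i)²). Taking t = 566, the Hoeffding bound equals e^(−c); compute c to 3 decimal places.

29.003

Σ(b_i − a_i)² = 86·9² + 125·11² = 22091.
c = 2t² / 22091 = 2·566² / 22091 = 29.0033.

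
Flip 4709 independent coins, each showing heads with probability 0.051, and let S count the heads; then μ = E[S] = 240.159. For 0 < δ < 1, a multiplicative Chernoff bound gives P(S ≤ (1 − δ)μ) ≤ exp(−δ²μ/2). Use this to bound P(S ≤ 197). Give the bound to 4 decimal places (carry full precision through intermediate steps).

0.0207

Write 197 = (1 − δ)μ, so δ = 1 − 197/240.159 = 0.1797101…
Then the exponent is δ²μ/2 = (μ − 197)²/(2μ) = 3.878054.
Bound = exp(−3.878054) = 0.02069.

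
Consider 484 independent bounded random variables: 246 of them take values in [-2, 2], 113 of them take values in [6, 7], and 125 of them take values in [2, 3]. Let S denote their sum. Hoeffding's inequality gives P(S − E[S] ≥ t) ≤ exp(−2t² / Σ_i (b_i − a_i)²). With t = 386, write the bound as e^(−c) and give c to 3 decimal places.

71.392

Σ(b_i − a_i)² = 246·4² + 113·1² + 125·1² = 4174.
c = 2t² / 4174 = 2·386² / 4174 = 71.3924.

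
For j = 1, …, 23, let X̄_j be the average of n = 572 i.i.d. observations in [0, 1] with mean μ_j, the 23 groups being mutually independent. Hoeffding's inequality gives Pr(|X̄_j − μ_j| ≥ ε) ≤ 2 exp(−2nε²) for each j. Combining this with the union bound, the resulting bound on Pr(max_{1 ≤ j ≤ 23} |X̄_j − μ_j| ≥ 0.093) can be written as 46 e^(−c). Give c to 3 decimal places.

Union bound over the 23 events: Pr(max_{1 ≤ j ≤ 23} |X̄_j − μ_j| ≥ 0.093) ≤ 23·2·exp(−2nε²) = 46 exp(−2·572·0.093²).
So c = 2·572·0.093² = 9.8945.

9.894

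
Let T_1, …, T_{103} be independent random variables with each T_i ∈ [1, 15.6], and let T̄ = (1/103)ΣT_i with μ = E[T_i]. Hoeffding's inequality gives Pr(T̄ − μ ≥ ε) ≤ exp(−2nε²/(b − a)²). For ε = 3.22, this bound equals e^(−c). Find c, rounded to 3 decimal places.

c = 2nε²/(b − a)² = 2·103·3.22² / 14.6² = 10.0201.

10.020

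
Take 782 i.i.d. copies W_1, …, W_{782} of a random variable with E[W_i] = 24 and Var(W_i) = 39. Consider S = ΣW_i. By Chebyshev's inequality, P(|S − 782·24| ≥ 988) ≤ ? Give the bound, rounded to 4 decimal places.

0.0312

Var(S) = n·Var(W_i) = 782·39 = 30498.
Chebyshev: P(|S − 782·24| ≥ 988) ≤ Var(S)/988² = 30498/976144 = 0.0312.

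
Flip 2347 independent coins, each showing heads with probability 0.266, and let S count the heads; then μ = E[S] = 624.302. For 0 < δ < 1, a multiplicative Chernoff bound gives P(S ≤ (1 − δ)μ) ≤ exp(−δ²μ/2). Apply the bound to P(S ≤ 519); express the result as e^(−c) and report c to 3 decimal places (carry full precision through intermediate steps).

Write 519 = (1 − δ)μ, so δ = 1 − 519/624.302 = 0.1686716…
Then the exponent is δ²μ/2 = (μ − 519)²/(2μ) = 8.880727.

8.881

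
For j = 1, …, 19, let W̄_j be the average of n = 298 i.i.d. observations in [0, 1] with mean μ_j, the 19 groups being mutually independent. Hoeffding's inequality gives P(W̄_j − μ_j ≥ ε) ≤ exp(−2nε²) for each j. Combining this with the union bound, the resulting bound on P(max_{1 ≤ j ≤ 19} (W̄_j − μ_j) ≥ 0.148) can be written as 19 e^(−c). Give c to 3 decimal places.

13.055

Union bound over the 19 events: P(max_{1 ≤ j ≤ 19} (W̄_j − μ_j) ≥ 0.148) ≤ 19·exp(−2nε²) = 19 exp(−2·298·0.148²).
So c = 2·298·0.148² = 13.0548.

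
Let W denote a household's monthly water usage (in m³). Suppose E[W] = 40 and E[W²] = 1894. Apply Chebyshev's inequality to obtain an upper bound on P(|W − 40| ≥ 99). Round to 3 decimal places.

0.030

Var(W) = E[W²] − (E[W])² = 1894 − 1600 = 294.
Chebyshev's inequality: P(|W − μ| ≥ t) ≤ Var(W)/t² = 294/9801 = 0.0300.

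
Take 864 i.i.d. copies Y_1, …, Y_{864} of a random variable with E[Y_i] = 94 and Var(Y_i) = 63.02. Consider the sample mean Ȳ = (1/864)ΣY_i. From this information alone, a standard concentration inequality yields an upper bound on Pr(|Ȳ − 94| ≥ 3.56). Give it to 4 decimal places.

With mean and variance of each term known, Chebyshev's inequality bounds the deviation of the sum (or sample mean).
Var(Ȳ) = Var(Y_i)/n = 63.02/864 = 0.07294.
Chebyshev: Pr(|Ȳ − 94| ≥ 3.56) ≤ Var(Ȳ)/(3.56)² = 63.02/(864·3.56²) = 0.0058.

0.0058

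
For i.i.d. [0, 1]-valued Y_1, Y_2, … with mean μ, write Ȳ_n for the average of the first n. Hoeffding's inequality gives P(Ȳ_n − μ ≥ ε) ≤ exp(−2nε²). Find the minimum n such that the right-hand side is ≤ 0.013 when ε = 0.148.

Require exp(−2nε²) ≤ 0.013, i.e. 2nε² ≥ ln(1/0.013) = 4.342806.
So n ≥ 4.342806 / (2·0.148²) = 99.133.
The smallest integer n is 100.

100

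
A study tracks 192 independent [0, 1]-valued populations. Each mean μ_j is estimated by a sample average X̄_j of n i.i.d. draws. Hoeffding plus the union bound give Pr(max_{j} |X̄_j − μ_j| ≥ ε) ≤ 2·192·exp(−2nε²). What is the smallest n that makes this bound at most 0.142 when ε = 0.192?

108

Need 2·192·exp(−2nε²) ≤ 0.142, i.e. exp(−2nε²) ≤ 0.142/384.
So 2nε² ≥ ln(384/0.142) = 7.902571.
Hence n ≥ 7.902571/(2·0.192²) = 107.185.
The smallest integer n is 108.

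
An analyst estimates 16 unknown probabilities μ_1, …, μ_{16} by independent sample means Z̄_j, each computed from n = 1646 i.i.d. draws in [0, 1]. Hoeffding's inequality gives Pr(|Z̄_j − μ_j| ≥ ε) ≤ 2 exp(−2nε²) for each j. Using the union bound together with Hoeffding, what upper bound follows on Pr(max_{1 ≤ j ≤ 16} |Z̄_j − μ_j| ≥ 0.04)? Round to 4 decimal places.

0.1651

Per-experiment Hoeffding bound: 2·exp(−2·1646·0.04²) = 2·exp(−5.26720) = 0.010316.
Union bound over 16 events: 16·0.010316 = 0.16506.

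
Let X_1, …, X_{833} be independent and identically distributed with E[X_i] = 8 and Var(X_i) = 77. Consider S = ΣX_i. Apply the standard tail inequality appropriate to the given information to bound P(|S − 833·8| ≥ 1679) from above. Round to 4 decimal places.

With mean and variance of each term known, Chebyshev's inequality bounds the deviation of the sum (or sample mean).
Var(S) = n·Var(X_i) = 833·77 = 64141.
Chebyshev: P(|S − 833·8| ≥ 1679) ≤ Var(S)/1679² = 64141/2819041 = 0.0228.

0.0228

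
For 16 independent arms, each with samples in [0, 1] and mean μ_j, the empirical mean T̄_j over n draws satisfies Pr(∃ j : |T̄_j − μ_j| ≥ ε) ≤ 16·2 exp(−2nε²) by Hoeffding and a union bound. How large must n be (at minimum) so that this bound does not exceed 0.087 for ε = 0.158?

119

Need 2·16·exp(−2nε²) ≤ 0.087, i.e. exp(−2nε²) ≤ 0.087/32.
So 2nε² ≥ ln(32/0.087) = 5.907583.
Hence n ≥ 5.907583/(2·0.158²) = 118.322.
The smallest integer n is 119.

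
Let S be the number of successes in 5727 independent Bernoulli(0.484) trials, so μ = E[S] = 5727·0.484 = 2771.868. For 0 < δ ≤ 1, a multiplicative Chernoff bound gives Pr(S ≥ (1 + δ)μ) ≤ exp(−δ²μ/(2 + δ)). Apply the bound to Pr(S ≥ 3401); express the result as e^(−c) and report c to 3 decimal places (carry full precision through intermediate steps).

Write 3401 = (1 + δ)μ, so δ = 3401/2771.868 − 1 = 0.2269704…
Then the exponent is δ²μ/(2 + δ) = (3401 − μ)² / (μ·(2 + δ)) = 64.120450.

64.120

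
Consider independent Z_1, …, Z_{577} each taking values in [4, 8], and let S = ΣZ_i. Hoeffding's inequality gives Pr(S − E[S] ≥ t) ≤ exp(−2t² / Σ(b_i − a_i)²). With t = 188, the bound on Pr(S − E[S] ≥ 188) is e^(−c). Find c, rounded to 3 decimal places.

7.657

Σ(b_i − a_i)² = 577·(4)² = 9232.
c = 2t²/9232 = 2·188²/9232 = 7.6568.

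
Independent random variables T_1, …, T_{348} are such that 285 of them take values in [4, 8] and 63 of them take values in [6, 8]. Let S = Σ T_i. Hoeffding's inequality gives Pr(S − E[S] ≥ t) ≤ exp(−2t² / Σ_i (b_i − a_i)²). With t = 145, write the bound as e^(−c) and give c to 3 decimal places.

8.739

Σ(b_i − a_i)² = 285·4² + 63·2² = 4812.
c = 2t² / 4812 = 2·145² / 4812 = 8.7386.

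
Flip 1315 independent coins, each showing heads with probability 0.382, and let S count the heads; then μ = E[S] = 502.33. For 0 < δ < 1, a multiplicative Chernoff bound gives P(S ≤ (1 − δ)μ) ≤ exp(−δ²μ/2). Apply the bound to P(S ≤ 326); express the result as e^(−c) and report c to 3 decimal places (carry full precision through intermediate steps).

30.948

Write 326 = (1 − δ)μ, so δ = 1 − 326/502.33 = 0.3510242…
Then the exponent is δ²μ/2 = (μ − 326)²/(2μ) = 30.948051.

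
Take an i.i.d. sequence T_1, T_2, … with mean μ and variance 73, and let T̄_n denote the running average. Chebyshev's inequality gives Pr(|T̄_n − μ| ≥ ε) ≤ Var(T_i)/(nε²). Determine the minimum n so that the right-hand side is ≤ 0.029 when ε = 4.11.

Require 73/(n·4.11²) ≤ 0.029, i.e. n ≥ 73/(0.029·4.11²) = 149.019.
The smallest integer n is 150.

150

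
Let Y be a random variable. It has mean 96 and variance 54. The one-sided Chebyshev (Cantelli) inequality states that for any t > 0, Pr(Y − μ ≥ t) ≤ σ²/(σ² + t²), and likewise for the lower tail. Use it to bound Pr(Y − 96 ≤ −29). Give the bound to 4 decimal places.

0.0603

Here σ² = 54 and t = 29, so σ² + t² = 895.
Cantelli's bound: 54/895 = 0.0603.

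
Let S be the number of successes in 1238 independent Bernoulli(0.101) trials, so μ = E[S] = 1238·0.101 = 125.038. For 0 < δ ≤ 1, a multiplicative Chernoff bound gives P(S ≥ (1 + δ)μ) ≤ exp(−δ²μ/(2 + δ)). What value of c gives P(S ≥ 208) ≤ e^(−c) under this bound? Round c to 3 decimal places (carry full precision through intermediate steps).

20.666

Write 208 = (1 + δ)μ, so δ = 208/125.038 − 1 = 0.6634943…
Then the exponent is δ²μ/(2 + δ) = (208 − μ)² / (μ·(2 + δ)) = 20.666391.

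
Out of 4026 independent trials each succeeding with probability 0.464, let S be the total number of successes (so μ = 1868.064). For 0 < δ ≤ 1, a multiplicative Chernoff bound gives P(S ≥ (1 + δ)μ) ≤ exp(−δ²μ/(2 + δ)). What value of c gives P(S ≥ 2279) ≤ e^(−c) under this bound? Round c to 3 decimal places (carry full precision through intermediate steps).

Write 2279 = (1 + δ)μ, so δ = 2279/1868.064 − 1 = 0.2199796…
Then the exponent is δ²μ/(2 + δ) = (2279 − μ)² / (μ·(2 + δ)) = 40.719988.

40.720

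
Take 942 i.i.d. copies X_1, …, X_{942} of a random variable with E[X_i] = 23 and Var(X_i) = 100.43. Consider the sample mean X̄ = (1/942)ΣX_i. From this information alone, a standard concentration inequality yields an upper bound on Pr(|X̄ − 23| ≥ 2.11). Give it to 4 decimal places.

With mean and variance of each term known, Chebyshev's inequality bounds the deviation of the sum (or sample mean).
Var(X̄) = Var(X_i)/n = 100.43/942 = 0.10661.
Chebyshev: Pr(|X̄ − 23| ≥ 2.11) ≤ Var(X̄)/(2.11)² = 100.43/(942·2.11²) = 0.0239.

0.0239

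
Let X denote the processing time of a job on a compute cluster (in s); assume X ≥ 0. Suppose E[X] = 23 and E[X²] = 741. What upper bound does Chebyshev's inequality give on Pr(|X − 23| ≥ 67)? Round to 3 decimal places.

0.047

Var(X) = E[X²] − (E[X])² = 741 − 529 = 212.
Chebyshev's inequality: Pr(|X − μ| ≥ t) ≤ Var(X)/t² = 212/4489 = 0.0472.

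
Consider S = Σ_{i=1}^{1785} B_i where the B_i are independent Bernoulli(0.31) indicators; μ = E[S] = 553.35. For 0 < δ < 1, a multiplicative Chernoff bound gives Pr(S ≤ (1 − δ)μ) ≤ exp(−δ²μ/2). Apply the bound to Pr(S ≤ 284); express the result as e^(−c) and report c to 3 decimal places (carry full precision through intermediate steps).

65.555

Write 284 = (1 − δ)μ, so δ = 1 − 284/553.35 = 0.4867624…
Then the exponent is δ²μ/2 = (μ − 284)²/(2μ) = 65.554733.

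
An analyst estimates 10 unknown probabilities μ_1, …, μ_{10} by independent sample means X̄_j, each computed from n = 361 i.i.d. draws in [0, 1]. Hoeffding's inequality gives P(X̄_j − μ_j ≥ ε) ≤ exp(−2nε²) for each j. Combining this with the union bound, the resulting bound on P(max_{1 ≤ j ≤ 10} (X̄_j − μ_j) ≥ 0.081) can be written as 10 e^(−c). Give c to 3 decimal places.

Union bound over the 10 events: P(max_{1 ≤ j ≤ 10} (X̄_j − μ_j) ≥ 0.081) ≤ 10·exp(−2nε²) = 10 exp(−2·361·0.081²).
So c = 2·361·0.081² = 4.7370.

4.737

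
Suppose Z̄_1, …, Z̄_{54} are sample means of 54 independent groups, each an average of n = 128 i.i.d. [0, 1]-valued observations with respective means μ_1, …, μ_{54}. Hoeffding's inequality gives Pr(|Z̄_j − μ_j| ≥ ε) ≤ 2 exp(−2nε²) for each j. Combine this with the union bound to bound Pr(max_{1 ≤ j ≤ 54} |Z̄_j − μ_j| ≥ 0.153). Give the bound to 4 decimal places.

0.2697

Per-experiment Hoeffding bound: 2·exp(−2·128·0.153²) = 2·exp(−5.99270) = 0.0049938.
Union bound over 54 events: 54·0.0049938 = 0.26967.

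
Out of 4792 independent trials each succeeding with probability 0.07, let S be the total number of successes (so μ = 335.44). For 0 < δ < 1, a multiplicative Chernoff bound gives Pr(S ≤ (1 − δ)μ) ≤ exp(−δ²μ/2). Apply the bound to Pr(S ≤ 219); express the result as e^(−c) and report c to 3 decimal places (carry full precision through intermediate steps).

Write 219 = (1 − δ)μ, so δ = 1 − 219/335.44 = 0.3471262…
Then the exponent is δ²μ/2 = (μ − 219)²/(2μ) = 20.209685.

20.210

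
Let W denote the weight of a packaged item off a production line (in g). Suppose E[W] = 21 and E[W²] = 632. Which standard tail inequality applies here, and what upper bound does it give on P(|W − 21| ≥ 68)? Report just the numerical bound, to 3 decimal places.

The first two moments determine the variance, so Chebyshev's inequality is the sharpest standard bound available.
Var(W) = E[W²] − (E[W])² = 632 − 441 = 191.
Chebyshev's inequality: P(|W − μ| ≥ t) ≤ Var(W)/t² = 191/4624 = 0.0413.

0.041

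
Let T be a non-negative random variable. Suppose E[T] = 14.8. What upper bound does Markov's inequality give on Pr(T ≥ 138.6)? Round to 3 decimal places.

0.107

Markov's inequality: for a non-negative random variable, Pr(T ≥ a) ≤ E[T]/a.
Here E[T] = 14.8 and a = 138.6, so the bound is 14.8/138.6 = 0.1068.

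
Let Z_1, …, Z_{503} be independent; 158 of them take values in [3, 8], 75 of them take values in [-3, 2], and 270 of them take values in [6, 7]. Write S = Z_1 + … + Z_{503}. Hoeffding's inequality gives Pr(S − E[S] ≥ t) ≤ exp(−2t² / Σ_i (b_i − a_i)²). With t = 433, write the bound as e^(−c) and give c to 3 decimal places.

61.522

Σ(b_i − a_i)² = 158·5² + 75·5² + 270·1² = 6095.
c = 2t² / 6095 = 2·433² / 6095 = 61.5222.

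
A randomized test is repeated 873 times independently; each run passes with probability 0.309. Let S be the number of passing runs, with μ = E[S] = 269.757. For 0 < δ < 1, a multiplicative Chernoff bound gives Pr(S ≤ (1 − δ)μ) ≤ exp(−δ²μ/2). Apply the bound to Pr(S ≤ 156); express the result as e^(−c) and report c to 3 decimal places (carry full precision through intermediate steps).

23.986

Write 156 = (1 − δ)μ, so δ = 1 − 156/269.757 = 0.4217018…
Then the exponent is δ²μ/2 = (μ − 156)²/(2μ) = 23.985763.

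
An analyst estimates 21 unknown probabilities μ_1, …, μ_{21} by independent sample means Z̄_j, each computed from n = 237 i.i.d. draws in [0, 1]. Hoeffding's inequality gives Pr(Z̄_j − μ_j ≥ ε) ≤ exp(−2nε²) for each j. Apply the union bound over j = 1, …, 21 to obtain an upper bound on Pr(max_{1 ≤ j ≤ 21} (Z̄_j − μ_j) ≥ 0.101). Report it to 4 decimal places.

0.1668

Per-experiment Hoeffding bound: exp(−2·237·0.101²) = exp(−4.83527) = 0.0079445.
Union bound over 21 events: 21·0.0079445 = 0.16683.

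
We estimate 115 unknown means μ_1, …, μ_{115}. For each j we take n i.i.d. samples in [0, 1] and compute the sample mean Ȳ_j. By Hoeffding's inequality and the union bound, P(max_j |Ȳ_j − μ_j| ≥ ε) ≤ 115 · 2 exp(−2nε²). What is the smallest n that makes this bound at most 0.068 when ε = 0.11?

Need 2·115·exp(−2nε²) ≤ 0.068, i.e. exp(−2nε²) ≤ 0.068/230.
So 2nε² ≥ ln(230/0.068) = 8.126327.
Hence n ≥ 8.126327/(2·0.11²) = 335.799.
The smallest integer n is 336.

336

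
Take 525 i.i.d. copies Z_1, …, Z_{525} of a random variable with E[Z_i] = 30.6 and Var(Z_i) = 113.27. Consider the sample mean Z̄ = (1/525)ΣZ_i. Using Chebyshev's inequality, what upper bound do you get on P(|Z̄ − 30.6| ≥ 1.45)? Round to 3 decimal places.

0.103

Var(Z̄) = Var(Z_i)/n = 113.27/525 = 0.21575.
Chebyshev: P(|Z̄ − 30.6| ≥ 1.45) ≤ Var(Z̄)/(1.45)² = 113.27/(525·1.45²) = 0.1026.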